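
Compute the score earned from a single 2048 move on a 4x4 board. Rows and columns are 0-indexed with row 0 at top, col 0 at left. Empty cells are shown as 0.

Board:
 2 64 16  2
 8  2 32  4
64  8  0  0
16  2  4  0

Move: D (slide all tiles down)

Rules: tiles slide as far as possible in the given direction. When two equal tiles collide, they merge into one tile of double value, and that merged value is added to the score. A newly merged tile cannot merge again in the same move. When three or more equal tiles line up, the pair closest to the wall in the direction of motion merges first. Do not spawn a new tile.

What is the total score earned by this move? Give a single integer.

Answer: 0

Derivation:
Slide down:
col 0: [2, 8, 64, 16] -> [2, 8, 64, 16]  score +0 (running 0)
col 1: [64, 2, 8, 2] -> [64, 2, 8, 2]  score +0 (running 0)
col 2: [16, 32, 0, 4] -> [0, 16, 32, 4]  score +0 (running 0)
col 3: [2, 4, 0, 0] -> [0, 0, 2, 4]  score +0 (running 0)
Board after move:
 2 64  0  0
 8  2 16  0
64  8 32  2
16  2  4  4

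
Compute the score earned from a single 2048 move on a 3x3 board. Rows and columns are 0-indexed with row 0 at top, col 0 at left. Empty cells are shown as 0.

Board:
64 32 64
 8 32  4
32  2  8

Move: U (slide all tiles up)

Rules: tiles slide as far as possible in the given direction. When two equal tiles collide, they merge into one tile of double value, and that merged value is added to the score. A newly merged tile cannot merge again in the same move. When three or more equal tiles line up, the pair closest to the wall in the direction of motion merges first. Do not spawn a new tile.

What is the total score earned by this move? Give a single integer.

Slide up:
col 0: [64, 8, 32] -> [64, 8, 32]  score +0 (running 0)
col 1: [32, 32, 2] -> [64, 2, 0]  score +64 (running 64)
col 2: [64, 4, 8] -> [64, 4, 8]  score +0 (running 64)
Board after move:
64 64 64
 8  2  4
32  0  8

Answer: 64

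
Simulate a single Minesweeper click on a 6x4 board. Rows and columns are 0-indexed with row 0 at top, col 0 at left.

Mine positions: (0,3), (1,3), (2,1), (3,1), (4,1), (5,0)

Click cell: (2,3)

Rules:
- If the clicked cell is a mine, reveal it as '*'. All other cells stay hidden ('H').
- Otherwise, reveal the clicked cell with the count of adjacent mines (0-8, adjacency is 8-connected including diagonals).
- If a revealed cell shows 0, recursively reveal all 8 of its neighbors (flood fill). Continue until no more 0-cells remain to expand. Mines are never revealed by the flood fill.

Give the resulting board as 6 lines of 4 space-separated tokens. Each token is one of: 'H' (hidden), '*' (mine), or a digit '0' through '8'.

H H H H
H H H H
H H H 1
H H H H
H H H H
H H H H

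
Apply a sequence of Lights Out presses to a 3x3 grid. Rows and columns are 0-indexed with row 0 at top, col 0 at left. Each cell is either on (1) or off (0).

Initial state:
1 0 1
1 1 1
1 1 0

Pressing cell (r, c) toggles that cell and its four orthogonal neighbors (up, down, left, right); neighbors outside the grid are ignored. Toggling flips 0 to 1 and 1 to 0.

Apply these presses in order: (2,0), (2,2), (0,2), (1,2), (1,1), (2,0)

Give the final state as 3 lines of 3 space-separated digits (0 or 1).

Answer: 1 0 1
0 1 1
1 1 0

Derivation:
After press 1 at (2,0):
1 0 1
0 1 1
0 0 0

After press 2 at (2,2):
1 0 1
0 1 0
0 1 1

After press 3 at (0,2):
1 1 0
0 1 1
0 1 1

After press 4 at (1,2):
1 1 1
0 0 0
0 1 0

After press 5 at (1,1):
1 0 1
1 1 1
0 0 0

After press 6 at (2,0):
1 0 1
0 1 1
1 1 0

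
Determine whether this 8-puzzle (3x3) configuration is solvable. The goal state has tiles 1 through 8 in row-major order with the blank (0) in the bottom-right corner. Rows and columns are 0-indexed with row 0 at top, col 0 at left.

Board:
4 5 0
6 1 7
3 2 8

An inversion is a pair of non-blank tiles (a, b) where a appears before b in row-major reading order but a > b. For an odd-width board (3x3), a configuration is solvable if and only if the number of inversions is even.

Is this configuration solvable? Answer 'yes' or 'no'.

Inversions (pairs i<j in row-major order where tile[i] > tile[j] > 0): 12
12 is even, so the puzzle is solvable.

Answer: yes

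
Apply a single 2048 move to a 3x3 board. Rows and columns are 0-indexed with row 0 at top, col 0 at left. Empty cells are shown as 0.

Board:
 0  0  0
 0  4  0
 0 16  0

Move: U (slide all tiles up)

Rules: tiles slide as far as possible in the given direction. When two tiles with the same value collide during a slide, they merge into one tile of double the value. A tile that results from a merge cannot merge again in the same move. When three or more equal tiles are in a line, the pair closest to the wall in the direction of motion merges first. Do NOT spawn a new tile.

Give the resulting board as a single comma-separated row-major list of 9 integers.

Answer: 0, 4, 0, 0, 16, 0, 0, 0, 0

Derivation:
Slide up:
col 0: [0, 0, 0] -> [0, 0, 0]
col 1: [0, 4, 16] -> [4, 16, 0]
col 2: [0, 0, 0] -> [0, 0, 0]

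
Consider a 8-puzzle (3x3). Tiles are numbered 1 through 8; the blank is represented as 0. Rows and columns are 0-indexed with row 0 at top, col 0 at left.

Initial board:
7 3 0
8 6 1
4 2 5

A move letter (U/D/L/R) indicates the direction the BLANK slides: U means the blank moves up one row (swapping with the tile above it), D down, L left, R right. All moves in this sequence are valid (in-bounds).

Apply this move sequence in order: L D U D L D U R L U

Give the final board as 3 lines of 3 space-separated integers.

After move 1 (L):
7 0 3
8 6 1
4 2 5

After move 2 (D):
7 6 3
8 0 1
4 2 5

After move 3 (U):
7 0 3
8 6 1
4 2 5

After move 4 (D):
7 6 3
8 0 1
4 2 5

After move 5 (L):
7 6 3
0 8 1
4 2 5

After move 6 (D):
7 6 3
4 8 1
0 2 5

After move 7 (U):
7 6 3
0 8 1
4 2 5

After move 8 (R):
7 6 3
8 0 1
4 2 5

After move 9 (L):
7 6 3
0 8 1
4 2 5

After move 10 (U):
0 6 3
7 8 1
4 2 5

Answer: 0 6 3
7 8 1
4 2 5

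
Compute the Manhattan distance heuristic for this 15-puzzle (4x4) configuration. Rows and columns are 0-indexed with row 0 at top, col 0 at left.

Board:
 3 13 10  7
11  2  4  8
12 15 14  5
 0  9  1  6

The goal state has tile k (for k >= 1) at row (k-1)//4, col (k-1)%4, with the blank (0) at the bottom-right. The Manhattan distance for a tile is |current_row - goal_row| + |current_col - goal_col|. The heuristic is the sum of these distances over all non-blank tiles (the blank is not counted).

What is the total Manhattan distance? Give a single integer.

Answer: 39

Derivation:
Tile 3: (0,0)->(0,2) = 2
Tile 13: (0,1)->(3,0) = 4
Tile 10: (0,2)->(2,1) = 3
Tile 7: (0,3)->(1,2) = 2
Tile 11: (1,0)->(2,2) = 3
Tile 2: (1,1)->(0,1) = 1
Tile 4: (1,2)->(0,3) = 2
Tile 8: (1,3)->(1,3) = 0
Tile 12: (2,0)->(2,3) = 3
Tile 15: (2,1)->(3,2) = 2
Tile 14: (2,2)->(3,1) = 2
Tile 5: (2,3)->(1,0) = 4
Tile 9: (3,1)->(2,0) = 2
Tile 1: (3,2)->(0,0) = 5
Tile 6: (3,3)->(1,1) = 4
Sum: 2 + 4 + 3 + 2 + 3 + 1 + 2 + 0 + 3 + 2 + 2 + 4 + 2 + 5 + 4 = 39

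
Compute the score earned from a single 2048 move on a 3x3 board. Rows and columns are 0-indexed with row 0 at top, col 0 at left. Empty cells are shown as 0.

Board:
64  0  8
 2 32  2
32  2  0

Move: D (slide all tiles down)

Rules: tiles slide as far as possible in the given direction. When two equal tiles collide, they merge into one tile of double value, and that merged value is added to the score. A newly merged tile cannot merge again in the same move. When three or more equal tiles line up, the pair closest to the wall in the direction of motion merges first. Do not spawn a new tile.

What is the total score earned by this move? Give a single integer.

Slide down:
col 0: [64, 2, 32] -> [64, 2, 32]  score +0 (running 0)
col 1: [0, 32, 2] -> [0, 32, 2]  score +0 (running 0)
col 2: [8, 2, 0] -> [0, 8, 2]  score +0 (running 0)
Board after move:
64  0  0
 2 32  8
32  2  2

Answer: 0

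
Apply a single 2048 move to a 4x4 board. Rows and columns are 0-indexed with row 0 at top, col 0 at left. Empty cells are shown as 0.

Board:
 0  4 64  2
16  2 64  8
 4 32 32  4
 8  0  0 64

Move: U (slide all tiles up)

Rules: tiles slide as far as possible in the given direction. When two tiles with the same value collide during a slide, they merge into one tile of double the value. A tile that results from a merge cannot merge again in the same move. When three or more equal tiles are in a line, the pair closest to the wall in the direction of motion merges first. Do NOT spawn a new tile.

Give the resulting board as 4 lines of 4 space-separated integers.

Answer:  16   4 128   2
  4   2  32   8
  8  32   0   4
  0   0   0  64

Derivation:
Slide up:
col 0: [0, 16, 4, 8] -> [16, 4, 8, 0]
col 1: [4, 2, 32, 0] -> [4, 2, 32, 0]
col 2: [64, 64, 32, 0] -> [128, 32, 0, 0]
col 3: [2, 8, 4, 64] -> [2, 8, 4, 64]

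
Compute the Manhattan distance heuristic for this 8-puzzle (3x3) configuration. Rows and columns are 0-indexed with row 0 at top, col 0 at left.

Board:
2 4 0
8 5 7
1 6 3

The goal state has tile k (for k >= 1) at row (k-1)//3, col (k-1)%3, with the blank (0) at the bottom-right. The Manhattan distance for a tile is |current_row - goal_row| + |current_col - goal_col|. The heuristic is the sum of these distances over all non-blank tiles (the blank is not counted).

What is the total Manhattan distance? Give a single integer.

Answer: 14

Derivation:
Tile 2: (0,0)->(0,1) = 1
Tile 4: (0,1)->(1,0) = 2
Tile 8: (1,0)->(2,1) = 2
Tile 5: (1,1)->(1,1) = 0
Tile 7: (1,2)->(2,0) = 3
Tile 1: (2,0)->(0,0) = 2
Tile 6: (2,1)->(1,2) = 2
Tile 3: (2,2)->(0,2) = 2
Sum: 1 + 2 + 2 + 0 + 3 + 2 + 2 + 2 = 14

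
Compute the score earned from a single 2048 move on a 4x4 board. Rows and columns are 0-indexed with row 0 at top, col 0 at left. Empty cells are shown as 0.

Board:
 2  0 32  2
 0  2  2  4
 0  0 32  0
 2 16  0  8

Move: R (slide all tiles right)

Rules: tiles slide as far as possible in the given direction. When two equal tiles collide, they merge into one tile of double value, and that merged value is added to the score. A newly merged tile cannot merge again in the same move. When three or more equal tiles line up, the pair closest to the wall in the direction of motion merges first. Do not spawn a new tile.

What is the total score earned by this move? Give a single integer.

Answer: 4

Derivation:
Slide right:
row 0: [2, 0, 32, 2] -> [0, 2, 32, 2]  score +0 (running 0)
row 1: [0, 2, 2, 4] -> [0, 0, 4, 4]  score +4 (running 4)
row 2: [0, 0, 32, 0] -> [0, 0, 0, 32]  score +0 (running 4)
row 3: [2, 16, 0, 8] -> [0, 2, 16, 8]  score +0 (running 4)
Board after move:
 0  2 32  2
 0  0  4  4
 0  0  0 32
 0  2 16  8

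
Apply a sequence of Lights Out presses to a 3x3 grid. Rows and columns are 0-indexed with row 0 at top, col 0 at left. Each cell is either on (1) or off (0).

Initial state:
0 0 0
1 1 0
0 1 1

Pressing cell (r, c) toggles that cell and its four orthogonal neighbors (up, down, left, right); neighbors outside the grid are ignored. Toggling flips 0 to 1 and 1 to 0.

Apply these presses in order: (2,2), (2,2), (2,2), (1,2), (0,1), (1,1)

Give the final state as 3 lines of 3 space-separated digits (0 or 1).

After press 1 at (2,2):
0 0 0
1 1 1
0 0 0

After press 2 at (2,2):
0 0 0
1 1 0
0 1 1

After press 3 at (2,2):
0 0 0
1 1 1
0 0 0

After press 4 at (1,2):
0 0 1
1 0 0
0 0 1

After press 5 at (0,1):
1 1 0
1 1 0
0 0 1

After press 6 at (1,1):
1 0 0
0 0 1
0 1 1

Answer: 1 0 0
0 0 1
0 1 1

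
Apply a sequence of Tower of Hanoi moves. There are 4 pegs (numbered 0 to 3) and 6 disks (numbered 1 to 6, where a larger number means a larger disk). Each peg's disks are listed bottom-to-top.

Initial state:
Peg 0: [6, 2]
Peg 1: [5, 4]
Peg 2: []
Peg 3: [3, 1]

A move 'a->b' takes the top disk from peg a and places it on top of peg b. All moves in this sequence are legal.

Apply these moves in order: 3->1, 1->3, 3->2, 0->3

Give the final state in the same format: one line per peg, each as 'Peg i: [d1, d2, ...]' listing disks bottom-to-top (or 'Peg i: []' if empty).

After move 1 (3->1):
Peg 0: [6, 2]
Peg 1: [5, 4, 1]
Peg 2: []
Peg 3: [3]

After move 2 (1->3):
Peg 0: [6, 2]
Peg 1: [5, 4]
Peg 2: []
Peg 3: [3, 1]

After move 3 (3->2):
Peg 0: [6, 2]
Peg 1: [5, 4]
Peg 2: [1]
Peg 3: [3]

After move 4 (0->3):
Peg 0: [6]
Peg 1: [5, 4]
Peg 2: [1]
Peg 3: [3, 2]

Answer: Peg 0: [6]
Peg 1: [5, 4]
Peg 2: [1]
Peg 3: [3, 2]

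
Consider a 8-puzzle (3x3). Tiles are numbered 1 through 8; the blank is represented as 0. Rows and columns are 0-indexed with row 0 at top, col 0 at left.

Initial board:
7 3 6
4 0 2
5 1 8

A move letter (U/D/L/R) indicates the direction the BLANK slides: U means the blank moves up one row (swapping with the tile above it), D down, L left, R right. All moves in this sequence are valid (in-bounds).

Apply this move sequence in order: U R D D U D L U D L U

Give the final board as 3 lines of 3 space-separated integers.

Answer: 7 6 2
0 3 8
4 5 1

Derivation:
After move 1 (U):
7 0 6
4 3 2
5 1 8

After move 2 (R):
7 6 0
4 3 2
5 1 8

After move 3 (D):
7 6 2
4 3 0
5 1 8

After move 4 (D):
7 6 2
4 3 8
5 1 0

After move 5 (U):
7 6 2
4 3 0
5 1 8

After move 6 (D):
7 6 2
4 3 8
5 1 0

After move 7 (L):
7 6 2
4 3 8
5 0 1

After move 8 (U):
7 6 2
4 0 8
5 3 1

After move 9 (D):
7 6 2
4 3 8
5 0 1

After move 10 (L):
7 6 2
4 3 8
0 5 1

After move 11 (U):
7 6 2
0 3 8
4 5 1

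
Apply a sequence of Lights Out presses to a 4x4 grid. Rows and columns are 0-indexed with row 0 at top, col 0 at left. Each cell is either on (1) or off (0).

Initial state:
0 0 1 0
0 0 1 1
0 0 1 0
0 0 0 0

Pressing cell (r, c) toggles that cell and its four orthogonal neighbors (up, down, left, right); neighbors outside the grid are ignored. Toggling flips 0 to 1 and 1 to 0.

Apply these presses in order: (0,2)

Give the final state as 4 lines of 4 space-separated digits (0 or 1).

Answer: 0 1 0 1
0 0 0 1
0 0 1 0
0 0 0 0

Derivation:
After press 1 at (0,2):
0 1 0 1
0 0 0 1
0 0 1 0
0 0 0 0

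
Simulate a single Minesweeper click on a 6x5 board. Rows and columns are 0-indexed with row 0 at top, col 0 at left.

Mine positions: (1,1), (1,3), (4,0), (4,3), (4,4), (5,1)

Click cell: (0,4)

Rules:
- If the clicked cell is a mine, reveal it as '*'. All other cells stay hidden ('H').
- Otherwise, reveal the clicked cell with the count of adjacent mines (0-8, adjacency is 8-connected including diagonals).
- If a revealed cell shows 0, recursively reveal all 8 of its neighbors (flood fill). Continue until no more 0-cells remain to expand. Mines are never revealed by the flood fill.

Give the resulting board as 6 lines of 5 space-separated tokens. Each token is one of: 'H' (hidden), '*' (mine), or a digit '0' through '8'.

H H H H 1
H H H H H
H H H H H
H H H H H
H H H H H
H H H H H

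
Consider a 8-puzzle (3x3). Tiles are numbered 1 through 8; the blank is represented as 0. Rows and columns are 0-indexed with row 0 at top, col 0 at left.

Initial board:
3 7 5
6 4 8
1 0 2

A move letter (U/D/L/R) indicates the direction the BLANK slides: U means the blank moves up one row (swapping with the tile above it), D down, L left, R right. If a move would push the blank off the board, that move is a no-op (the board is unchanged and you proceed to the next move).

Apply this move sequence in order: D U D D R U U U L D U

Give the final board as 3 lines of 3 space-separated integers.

After move 1 (D):
3 7 5
6 4 8
1 0 2

After move 2 (U):
3 7 5
6 0 8
1 4 2

After move 3 (D):
3 7 5
6 4 8
1 0 2

After move 4 (D):
3 7 5
6 4 8
1 0 2

After move 5 (R):
3 7 5
6 4 8
1 2 0

After move 6 (U):
3 7 5
6 4 0
1 2 8

After move 7 (U):
3 7 0
6 4 5
1 2 8

After move 8 (U):
3 7 0
6 4 5
1 2 8

After move 9 (L):
3 0 7
6 4 5
1 2 8

After move 10 (D):
3 4 7
6 0 5
1 2 8

After move 11 (U):
3 0 7
6 4 5
1 2 8

Answer: 3 0 7
6 4 5
1 2 8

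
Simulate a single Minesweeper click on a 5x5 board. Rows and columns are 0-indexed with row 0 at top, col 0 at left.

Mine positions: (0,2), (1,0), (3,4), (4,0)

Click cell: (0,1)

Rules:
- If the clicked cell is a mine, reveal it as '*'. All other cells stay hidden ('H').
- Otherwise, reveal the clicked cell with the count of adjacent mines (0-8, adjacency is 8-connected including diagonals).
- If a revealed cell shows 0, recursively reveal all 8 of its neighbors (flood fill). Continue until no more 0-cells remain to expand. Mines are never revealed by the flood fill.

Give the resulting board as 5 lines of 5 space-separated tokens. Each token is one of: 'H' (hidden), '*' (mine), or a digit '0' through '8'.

H 2 H H H
H H H H H
H H H H H
H H H H H
H H H H H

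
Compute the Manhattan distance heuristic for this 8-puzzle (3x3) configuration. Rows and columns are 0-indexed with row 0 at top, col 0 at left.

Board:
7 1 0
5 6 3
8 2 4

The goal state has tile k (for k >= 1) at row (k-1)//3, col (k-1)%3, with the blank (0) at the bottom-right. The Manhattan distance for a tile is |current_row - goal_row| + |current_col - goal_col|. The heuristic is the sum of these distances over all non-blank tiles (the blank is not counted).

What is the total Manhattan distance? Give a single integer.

Answer: 12

Derivation:
Tile 7: at (0,0), goal (2,0), distance |0-2|+|0-0| = 2
Tile 1: at (0,1), goal (0,0), distance |0-0|+|1-0| = 1
Tile 5: at (1,0), goal (1,1), distance |1-1|+|0-1| = 1
Tile 6: at (1,1), goal (1,2), distance |1-1|+|1-2| = 1
Tile 3: at (1,2), goal (0,2), distance |1-0|+|2-2| = 1
Tile 8: at (2,0), goal (2,1), distance |2-2|+|0-1| = 1
Tile 2: at (2,1), goal (0,1), distance |2-0|+|1-1| = 2
Tile 4: at (2,2), goal (1,0), distance |2-1|+|2-0| = 3
Sum: 2 + 1 + 1 + 1 + 1 + 1 + 2 + 3 = 12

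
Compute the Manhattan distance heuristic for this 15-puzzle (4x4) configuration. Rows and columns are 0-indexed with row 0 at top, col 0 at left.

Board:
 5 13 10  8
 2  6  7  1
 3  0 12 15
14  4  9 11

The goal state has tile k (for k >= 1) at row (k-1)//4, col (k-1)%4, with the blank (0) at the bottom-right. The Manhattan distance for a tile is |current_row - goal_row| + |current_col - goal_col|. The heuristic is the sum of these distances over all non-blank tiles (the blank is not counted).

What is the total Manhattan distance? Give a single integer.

Tile 5: (0,0)->(1,0) = 1
Tile 13: (0,1)->(3,0) = 4
Tile 10: (0,2)->(2,1) = 3
Tile 8: (0,3)->(1,3) = 1
Tile 2: (1,0)->(0,1) = 2
Tile 6: (1,1)->(1,1) = 0
Tile 7: (1,2)->(1,2) = 0
Tile 1: (1,3)->(0,0) = 4
Tile 3: (2,0)->(0,2) = 4
Tile 12: (2,2)->(2,3) = 1
Tile 15: (2,3)->(3,2) = 2
Tile 14: (3,0)->(3,1) = 1
Tile 4: (3,1)->(0,3) = 5
Tile 9: (3,2)->(2,0) = 3
Tile 11: (3,3)->(2,2) = 2
Sum: 1 + 4 + 3 + 1 + 2 + 0 + 0 + 4 + 4 + 1 + 2 + 1 + 5 + 3 + 2 = 33

Answer: 33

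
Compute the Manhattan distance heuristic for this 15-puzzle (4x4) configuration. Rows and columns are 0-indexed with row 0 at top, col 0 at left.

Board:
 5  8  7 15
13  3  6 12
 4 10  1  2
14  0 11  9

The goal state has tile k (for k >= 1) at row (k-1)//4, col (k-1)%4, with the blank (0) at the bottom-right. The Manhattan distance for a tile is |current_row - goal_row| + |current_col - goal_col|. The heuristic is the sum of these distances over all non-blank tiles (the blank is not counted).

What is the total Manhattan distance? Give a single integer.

Answer: 34

Derivation:
Tile 5: (0,0)->(1,0) = 1
Tile 8: (0,1)->(1,3) = 3
Tile 7: (0,2)->(1,2) = 1
Tile 15: (0,3)->(3,2) = 4
Tile 13: (1,0)->(3,0) = 2
Tile 3: (1,1)->(0,2) = 2
Tile 6: (1,2)->(1,1) = 1
Tile 12: (1,3)->(2,3) = 1
Tile 4: (2,0)->(0,3) = 5
Tile 10: (2,1)->(2,1) = 0
Tile 1: (2,2)->(0,0) = 4
Tile 2: (2,3)->(0,1) = 4
Tile 14: (3,0)->(3,1) = 1
Tile 11: (3,2)->(2,2) = 1
Tile 9: (3,3)->(2,0) = 4
Sum: 1 + 3 + 1 + 4 + 2 + 2 + 1 + 1 + 5 + 0 + 4 + 4 + 1 + 1 + 4 = 34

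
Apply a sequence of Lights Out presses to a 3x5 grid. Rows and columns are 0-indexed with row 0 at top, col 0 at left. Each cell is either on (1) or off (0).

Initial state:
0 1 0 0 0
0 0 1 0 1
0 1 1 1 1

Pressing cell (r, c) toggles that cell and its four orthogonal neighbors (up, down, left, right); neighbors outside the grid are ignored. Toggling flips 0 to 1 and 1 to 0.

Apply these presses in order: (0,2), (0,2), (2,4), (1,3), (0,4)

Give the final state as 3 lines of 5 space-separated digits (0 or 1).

Answer: 0 1 0 0 1
0 0 0 1 0
0 1 1 1 0

Derivation:
After press 1 at (0,2):
0 0 1 1 0
0 0 0 0 1
0 1 1 1 1

After press 2 at (0,2):
0 1 0 0 0
0 0 1 0 1
0 1 1 1 1

After press 3 at (2,4):
0 1 0 0 0
0 0 1 0 0
0 1 1 0 0

After press 4 at (1,3):
0 1 0 1 0
0 0 0 1 1
0 1 1 1 0

After press 5 at (0,4):
0 1 0 0 1
0 0 0 1 0
0 1 1 1 0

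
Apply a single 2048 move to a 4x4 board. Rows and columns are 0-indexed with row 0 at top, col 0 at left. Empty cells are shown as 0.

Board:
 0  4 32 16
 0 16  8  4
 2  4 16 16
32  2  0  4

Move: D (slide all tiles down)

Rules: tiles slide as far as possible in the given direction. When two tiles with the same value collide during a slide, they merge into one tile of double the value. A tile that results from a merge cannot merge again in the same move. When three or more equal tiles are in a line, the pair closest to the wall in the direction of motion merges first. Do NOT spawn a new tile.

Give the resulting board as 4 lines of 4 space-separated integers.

Slide down:
col 0: [0, 0, 2, 32] -> [0, 0, 2, 32]
col 1: [4, 16, 4, 2] -> [4, 16, 4, 2]
col 2: [32, 8, 16, 0] -> [0, 32, 8, 16]
col 3: [16, 4, 16, 4] -> [16, 4, 16, 4]

Answer:  0  4  0 16
 0 16 32  4
 2  4  8 16
32  2 16  4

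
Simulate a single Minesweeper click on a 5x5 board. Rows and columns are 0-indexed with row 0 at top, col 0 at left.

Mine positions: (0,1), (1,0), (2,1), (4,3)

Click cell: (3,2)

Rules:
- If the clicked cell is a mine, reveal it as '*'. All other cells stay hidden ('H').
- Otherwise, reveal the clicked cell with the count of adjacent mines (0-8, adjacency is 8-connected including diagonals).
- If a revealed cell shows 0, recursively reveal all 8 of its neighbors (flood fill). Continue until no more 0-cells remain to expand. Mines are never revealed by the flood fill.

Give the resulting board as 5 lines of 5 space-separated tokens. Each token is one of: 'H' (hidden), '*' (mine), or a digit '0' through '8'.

H H H H H
H H H H H
H H H H H
H H 2 H H
H H H H H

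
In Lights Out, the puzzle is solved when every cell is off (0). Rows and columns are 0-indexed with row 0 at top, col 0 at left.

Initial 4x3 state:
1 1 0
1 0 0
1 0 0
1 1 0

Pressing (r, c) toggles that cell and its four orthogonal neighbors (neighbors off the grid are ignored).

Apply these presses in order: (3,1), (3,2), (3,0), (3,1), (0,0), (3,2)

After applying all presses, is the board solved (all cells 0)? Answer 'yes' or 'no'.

After press 1 at (3,1):
1 1 0
1 0 0
1 1 0
0 0 1

After press 2 at (3,2):
1 1 0
1 0 0
1 1 1
0 1 0

After press 3 at (3,0):
1 1 0
1 0 0
0 1 1
1 0 0

After press 4 at (3,1):
1 1 0
1 0 0
0 0 1
0 1 1

After press 5 at (0,0):
0 0 0
0 0 0
0 0 1
0 1 1

After press 6 at (3,2):
0 0 0
0 0 0
0 0 0
0 0 0

Lights still on: 0

Answer: yes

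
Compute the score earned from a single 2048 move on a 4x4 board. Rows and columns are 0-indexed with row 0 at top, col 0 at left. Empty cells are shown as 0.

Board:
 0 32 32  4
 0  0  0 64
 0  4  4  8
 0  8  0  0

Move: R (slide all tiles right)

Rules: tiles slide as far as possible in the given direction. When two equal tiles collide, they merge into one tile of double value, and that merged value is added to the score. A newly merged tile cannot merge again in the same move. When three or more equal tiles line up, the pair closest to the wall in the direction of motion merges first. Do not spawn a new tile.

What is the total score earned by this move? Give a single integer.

Slide right:
row 0: [0, 32, 32, 4] -> [0, 0, 64, 4]  score +64 (running 64)
row 1: [0, 0, 0, 64] -> [0, 0, 0, 64]  score +0 (running 64)
row 2: [0, 4, 4, 8] -> [0, 0, 8, 8]  score +8 (running 72)
row 3: [0, 8, 0, 0] -> [0, 0, 0, 8]  score +0 (running 72)
Board after move:
 0  0 64  4
 0  0  0 64
 0  0  8  8
 0  0  0  8

Answer: 72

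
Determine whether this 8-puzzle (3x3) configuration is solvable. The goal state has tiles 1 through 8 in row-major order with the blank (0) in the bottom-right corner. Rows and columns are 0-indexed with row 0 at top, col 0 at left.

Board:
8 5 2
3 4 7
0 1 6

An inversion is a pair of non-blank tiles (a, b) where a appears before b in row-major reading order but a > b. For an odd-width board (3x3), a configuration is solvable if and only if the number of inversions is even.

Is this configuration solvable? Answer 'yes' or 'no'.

Answer: yes

Derivation:
Inversions (pairs i<j in row-major order where tile[i] > tile[j] > 0): 16
16 is even, so the puzzle is solvable.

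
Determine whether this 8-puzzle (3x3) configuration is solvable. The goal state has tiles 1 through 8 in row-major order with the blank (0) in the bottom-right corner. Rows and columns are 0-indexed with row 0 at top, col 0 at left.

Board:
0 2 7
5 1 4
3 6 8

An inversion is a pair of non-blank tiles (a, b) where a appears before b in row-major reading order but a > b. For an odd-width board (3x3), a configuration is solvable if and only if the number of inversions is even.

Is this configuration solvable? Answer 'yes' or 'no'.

Answer: yes

Derivation:
Inversions (pairs i<j in row-major order where tile[i] > tile[j] > 0): 10
10 is even, so the puzzle is solvable.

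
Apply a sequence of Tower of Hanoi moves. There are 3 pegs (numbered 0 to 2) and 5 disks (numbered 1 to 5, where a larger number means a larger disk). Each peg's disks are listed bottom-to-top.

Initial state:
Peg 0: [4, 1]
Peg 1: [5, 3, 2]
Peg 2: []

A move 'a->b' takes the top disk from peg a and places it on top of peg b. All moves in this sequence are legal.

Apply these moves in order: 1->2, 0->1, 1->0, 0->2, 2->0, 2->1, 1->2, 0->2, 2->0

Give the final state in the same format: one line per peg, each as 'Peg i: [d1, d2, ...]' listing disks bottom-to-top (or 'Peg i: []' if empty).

After move 1 (1->2):
Peg 0: [4, 1]
Peg 1: [5, 3]
Peg 2: [2]

After move 2 (0->1):
Peg 0: [4]
Peg 1: [5, 3, 1]
Peg 2: [2]

After move 3 (1->0):
Peg 0: [4, 1]
Peg 1: [5, 3]
Peg 2: [2]

After move 4 (0->2):
Peg 0: [4]
Peg 1: [5, 3]
Peg 2: [2, 1]

After move 5 (2->0):
Peg 0: [4, 1]
Peg 1: [5, 3]
Peg 2: [2]

After move 6 (2->1):
Peg 0: [4, 1]
Peg 1: [5, 3, 2]
Peg 2: []

After move 7 (1->2):
Peg 0: [4, 1]
Peg 1: [5, 3]
Peg 2: [2]

After move 8 (0->2):
Peg 0: [4]
Peg 1: [5, 3]
Peg 2: [2, 1]

After move 9 (2->0):
Peg 0: [4, 1]
Peg 1: [5, 3]
Peg 2: [2]

Answer: Peg 0: [4, 1]
Peg 1: [5, 3]
Peg 2: [2]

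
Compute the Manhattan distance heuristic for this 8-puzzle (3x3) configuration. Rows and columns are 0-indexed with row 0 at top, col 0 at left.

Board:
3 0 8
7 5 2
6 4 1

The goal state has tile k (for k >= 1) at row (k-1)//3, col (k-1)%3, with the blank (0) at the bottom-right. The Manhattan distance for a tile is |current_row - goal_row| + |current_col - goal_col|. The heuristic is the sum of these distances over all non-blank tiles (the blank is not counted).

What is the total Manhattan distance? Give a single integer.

Tile 3: at (0,0), goal (0,2), distance |0-0|+|0-2| = 2
Tile 8: at (0,2), goal (2,1), distance |0-2|+|2-1| = 3
Tile 7: at (1,0), goal (2,0), distance |1-2|+|0-0| = 1
Tile 5: at (1,1), goal (1,1), distance |1-1|+|1-1| = 0
Tile 2: at (1,2), goal (0,1), distance |1-0|+|2-1| = 2
Tile 6: at (2,0), goal (1,2), distance |2-1|+|0-2| = 3
Tile 4: at (2,1), goal (1,0), distance |2-1|+|1-0| = 2
Tile 1: at (2,2), goal (0,0), distance |2-0|+|2-0| = 4
Sum: 2 + 3 + 1 + 0 + 2 + 3 + 2 + 4 = 17

Answer: 17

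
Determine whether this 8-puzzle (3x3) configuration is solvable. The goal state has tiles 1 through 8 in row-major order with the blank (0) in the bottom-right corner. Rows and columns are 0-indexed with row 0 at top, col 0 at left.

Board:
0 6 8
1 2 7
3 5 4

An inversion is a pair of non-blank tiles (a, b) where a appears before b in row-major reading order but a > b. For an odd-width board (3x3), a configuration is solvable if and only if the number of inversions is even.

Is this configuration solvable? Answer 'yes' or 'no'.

Inversions (pairs i<j in row-major order where tile[i] > tile[j] > 0): 15
15 is odd, so the puzzle is not solvable.

Answer: no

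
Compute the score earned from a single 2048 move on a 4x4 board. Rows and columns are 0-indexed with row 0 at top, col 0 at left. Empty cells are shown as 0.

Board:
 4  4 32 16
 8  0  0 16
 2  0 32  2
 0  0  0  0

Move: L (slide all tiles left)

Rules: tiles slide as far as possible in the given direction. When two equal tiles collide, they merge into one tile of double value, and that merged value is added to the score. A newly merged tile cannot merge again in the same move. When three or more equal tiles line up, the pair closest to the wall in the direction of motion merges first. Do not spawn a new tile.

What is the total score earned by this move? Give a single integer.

Answer: 8

Derivation:
Slide left:
row 0: [4, 4, 32, 16] -> [8, 32, 16, 0]  score +8 (running 8)
row 1: [8, 0, 0, 16] -> [8, 16, 0, 0]  score +0 (running 8)
row 2: [2, 0, 32, 2] -> [2, 32, 2, 0]  score +0 (running 8)
row 3: [0, 0, 0, 0] -> [0, 0, 0, 0]  score +0 (running 8)
Board after move:
 8 32 16  0
 8 16  0  0
 2 32  2  0
 0  0  0  0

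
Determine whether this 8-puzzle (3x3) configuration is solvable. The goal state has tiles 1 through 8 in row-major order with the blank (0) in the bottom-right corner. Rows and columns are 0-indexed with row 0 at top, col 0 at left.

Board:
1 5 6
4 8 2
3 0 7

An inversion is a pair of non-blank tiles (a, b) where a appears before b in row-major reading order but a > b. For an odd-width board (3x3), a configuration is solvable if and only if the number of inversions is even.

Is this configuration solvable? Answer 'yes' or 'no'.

Answer: no

Derivation:
Inversions (pairs i<j in row-major order where tile[i] > tile[j] > 0): 11
11 is odd, so the puzzle is not solvable.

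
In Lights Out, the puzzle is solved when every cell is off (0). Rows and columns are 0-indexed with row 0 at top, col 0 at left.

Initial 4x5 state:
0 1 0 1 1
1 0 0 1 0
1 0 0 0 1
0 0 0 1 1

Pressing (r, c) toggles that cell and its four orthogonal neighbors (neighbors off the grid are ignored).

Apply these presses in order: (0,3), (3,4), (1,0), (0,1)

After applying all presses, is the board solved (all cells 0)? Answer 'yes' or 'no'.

Answer: yes

Derivation:
After press 1 at (0,3):
0 1 1 0 0
1 0 0 0 0
1 0 0 0 1
0 0 0 1 1

After press 2 at (3,4):
0 1 1 0 0
1 0 0 0 0
1 0 0 0 0
0 0 0 0 0

After press 3 at (1,0):
1 1 1 0 0
0 1 0 0 0
0 0 0 0 0
0 0 0 0 0

After press 4 at (0,1):
0 0 0 0 0
0 0 0 0 0
0 0 0 0 0
0 0 0 0 0

Lights still on: 0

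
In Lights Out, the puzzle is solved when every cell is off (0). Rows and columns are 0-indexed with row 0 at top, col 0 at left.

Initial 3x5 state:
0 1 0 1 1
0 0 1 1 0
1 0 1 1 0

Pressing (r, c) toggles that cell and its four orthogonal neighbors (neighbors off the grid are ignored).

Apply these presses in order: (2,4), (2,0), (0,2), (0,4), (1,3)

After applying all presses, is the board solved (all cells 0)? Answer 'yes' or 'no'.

After press 1 at (2,4):
0 1 0 1 1
0 0 1 1 1
1 0 1 0 1

After press 2 at (2,0):
0 1 0 1 1
1 0 1 1 1
0 1 1 0 1

After press 3 at (0,2):
0 0 1 0 1
1 0 0 1 1
0 1 1 0 1

After press 4 at (0,4):
0 0 1 1 0
1 0 0 1 0
0 1 1 0 1

After press 5 at (1,3):
0 0 1 0 0
1 0 1 0 1
0 1 1 1 1

Lights still on: 8

Answer: no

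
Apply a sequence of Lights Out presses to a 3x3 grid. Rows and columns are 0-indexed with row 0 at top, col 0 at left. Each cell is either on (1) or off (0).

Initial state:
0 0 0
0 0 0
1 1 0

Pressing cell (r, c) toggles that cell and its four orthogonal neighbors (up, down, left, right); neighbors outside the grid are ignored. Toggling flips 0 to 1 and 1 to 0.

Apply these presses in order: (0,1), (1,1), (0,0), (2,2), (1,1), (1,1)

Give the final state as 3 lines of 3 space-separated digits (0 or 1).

Answer: 0 1 1
0 0 0
1 1 1

Derivation:
After press 1 at (0,1):
1 1 1
0 1 0
1 1 0

After press 2 at (1,1):
1 0 1
1 0 1
1 0 0

After press 3 at (0,0):
0 1 1
0 0 1
1 0 0

After press 4 at (2,2):
0 1 1
0 0 0
1 1 1

After press 5 at (1,1):
0 0 1
1 1 1
1 0 1

After press 6 at (1,1):
0 1 1
0 0 0
1 1 1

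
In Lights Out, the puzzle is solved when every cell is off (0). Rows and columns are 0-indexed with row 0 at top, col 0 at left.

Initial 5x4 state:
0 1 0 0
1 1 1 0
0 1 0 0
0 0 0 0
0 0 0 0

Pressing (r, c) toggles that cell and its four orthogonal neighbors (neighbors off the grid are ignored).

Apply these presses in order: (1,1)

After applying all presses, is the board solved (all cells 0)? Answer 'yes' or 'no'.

Answer: yes

Derivation:
After press 1 at (1,1):
0 0 0 0
0 0 0 0
0 0 0 0
0 0 0 0
0 0 0 0

Lights still on: 0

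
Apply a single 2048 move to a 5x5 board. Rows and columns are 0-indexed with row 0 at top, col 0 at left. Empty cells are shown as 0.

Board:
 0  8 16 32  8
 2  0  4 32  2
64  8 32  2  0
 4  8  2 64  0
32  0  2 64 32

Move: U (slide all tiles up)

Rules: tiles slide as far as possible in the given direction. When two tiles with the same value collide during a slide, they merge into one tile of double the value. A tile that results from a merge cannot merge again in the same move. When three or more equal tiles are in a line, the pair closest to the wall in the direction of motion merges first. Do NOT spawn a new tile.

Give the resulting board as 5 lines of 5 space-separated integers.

Slide up:
col 0: [0, 2, 64, 4, 32] -> [2, 64, 4, 32, 0]
col 1: [8, 0, 8, 8, 0] -> [16, 8, 0, 0, 0]
col 2: [16, 4, 32, 2, 2] -> [16, 4, 32, 4, 0]
col 3: [32, 32, 2, 64, 64] -> [64, 2, 128, 0, 0]
col 4: [8, 2, 0, 0, 32] -> [8, 2, 32, 0, 0]

Answer:   2  16  16  64   8
 64   8   4   2   2
  4   0  32 128  32
 32   0   4   0   0
  0   0   0   0   0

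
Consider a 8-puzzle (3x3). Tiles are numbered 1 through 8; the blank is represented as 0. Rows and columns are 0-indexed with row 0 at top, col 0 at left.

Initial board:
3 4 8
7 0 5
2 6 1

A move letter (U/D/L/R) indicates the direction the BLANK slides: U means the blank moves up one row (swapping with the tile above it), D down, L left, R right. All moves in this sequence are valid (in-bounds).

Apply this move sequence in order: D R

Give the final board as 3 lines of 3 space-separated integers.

After move 1 (D):
3 4 8
7 6 5
2 0 1

After move 2 (R):
3 4 8
7 6 5
2 1 0

Answer: 3 4 8
7 6 5
2 1 0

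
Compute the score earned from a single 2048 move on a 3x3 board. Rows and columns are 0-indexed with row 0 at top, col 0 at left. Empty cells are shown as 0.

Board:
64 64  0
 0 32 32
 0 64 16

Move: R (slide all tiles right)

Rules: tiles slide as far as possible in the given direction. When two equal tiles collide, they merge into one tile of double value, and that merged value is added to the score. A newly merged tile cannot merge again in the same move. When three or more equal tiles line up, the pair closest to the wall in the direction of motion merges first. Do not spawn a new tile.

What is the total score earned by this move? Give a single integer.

Slide right:
row 0: [64, 64, 0] -> [0, 0, 128]  score +128 (running 128)
row 1: [0, 32, 32] -> [0, 0, 64]  score +64 (running 192)
row 2: [0, 64, 16] -> [0, 64, 16]  score +0 (running 192)
Board after move:
  0   0 128
  0   0  64
  0  64  16

Answer: 192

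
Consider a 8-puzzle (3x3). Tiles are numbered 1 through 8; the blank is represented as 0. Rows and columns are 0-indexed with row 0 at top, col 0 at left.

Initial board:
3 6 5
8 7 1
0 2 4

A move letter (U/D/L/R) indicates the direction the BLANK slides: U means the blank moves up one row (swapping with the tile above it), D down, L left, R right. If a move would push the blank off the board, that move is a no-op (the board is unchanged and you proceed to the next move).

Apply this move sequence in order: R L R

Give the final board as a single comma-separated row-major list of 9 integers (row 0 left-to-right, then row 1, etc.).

Answer: 3, 6, 5, 8, 7, 1, 2, 0, 4

Derivation:
After move 1 (R):
3 6 5
8 7 1
2 0 4

After move 2 (L):
3 6 5
8 7 1
0 2 4

After move 3 (R):
3 6 5
8 7 1
2 0 4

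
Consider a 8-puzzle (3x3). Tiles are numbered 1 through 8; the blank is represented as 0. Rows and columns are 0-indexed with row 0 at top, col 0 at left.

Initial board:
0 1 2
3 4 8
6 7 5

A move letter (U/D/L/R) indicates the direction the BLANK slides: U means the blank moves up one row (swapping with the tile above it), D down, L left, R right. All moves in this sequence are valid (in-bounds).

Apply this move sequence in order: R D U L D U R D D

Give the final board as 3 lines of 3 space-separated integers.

After move 1 (R):
1 0 2
3 4 8
6 7 5

After move 2 (D):
1 4 2
3 0 8
6 7 5

After move 3 (U):
1 0 2
3 4 8
6 7 5

After move 4 (L):
0 1 2
3 4 8
6 7 5

After move 5 (D):
3 1 2
0 4 8
6 7 5

After move 6 (U):
0 1 2
3 4 8
6 7 5

After move 7 (R):
1 0 2
3 4 8
6 7 5

After move 8 (D):
1 4 2
3 0 8
6 7 5

After move 9 (D):
1 4 2
3 7 8
6 0 5

Answer: 1 4 2
3 7 8
6 0 5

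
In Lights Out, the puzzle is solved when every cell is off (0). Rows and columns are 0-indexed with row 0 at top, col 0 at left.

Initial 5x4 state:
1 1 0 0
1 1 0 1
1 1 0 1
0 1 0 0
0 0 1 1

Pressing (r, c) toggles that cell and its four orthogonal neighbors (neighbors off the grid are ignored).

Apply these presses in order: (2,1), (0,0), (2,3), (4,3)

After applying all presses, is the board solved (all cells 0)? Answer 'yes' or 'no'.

After press 1 at (2,1):
1 1 0 0
1 0 0 1
0 0 1 1
0 0 0 0
0 0 1 1

After press 2 at (0,0):
0 0 0 0
0 0 0 1
0 0 1 1
0 0 0 0
0 0 1 1

After press 3 at (2,3):
0 0 0 0
0 0 0 0
0 0 0 0
0 0 0 1
0 0 1 1

After press 4 at (4,3):
0 0 0 0
0 0 0 0
0 0 0 0
0 0 0 0
0 0 0 0

Lights still on: 0

Answer: yes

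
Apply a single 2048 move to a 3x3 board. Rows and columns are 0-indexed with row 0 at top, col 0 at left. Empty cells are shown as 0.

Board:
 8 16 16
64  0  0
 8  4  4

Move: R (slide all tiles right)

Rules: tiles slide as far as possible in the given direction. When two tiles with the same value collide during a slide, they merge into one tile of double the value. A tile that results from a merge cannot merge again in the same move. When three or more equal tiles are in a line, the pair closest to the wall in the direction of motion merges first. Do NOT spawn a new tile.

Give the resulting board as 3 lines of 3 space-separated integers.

Slide right:
row 0: [8, 16, 16] -> [0, 8, 32]
row 1: [64, 0, 0] -> [0, 0, 64]
row 2: [8, 4, 4] -> [0, 8, 8]

Answer:  0  8 32
 0  0 64
 0  8  8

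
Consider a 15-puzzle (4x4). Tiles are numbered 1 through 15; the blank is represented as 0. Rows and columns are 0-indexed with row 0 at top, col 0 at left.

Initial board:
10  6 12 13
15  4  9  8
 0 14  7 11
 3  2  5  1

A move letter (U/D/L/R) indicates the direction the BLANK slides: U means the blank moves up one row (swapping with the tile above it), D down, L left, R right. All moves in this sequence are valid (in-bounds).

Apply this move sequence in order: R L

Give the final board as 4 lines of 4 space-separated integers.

After move 1 (R):
10  6 12 13
15  4  9  8
14  0  7 11
 3  2  5  1

After move 2 (L):
10  6 12 13
15  4  9  8
 0 14  7 11
 3  2  5  1

Answer: 10  6 12 13
15  4  9  8
 0 14  7 11
 3  2  5  1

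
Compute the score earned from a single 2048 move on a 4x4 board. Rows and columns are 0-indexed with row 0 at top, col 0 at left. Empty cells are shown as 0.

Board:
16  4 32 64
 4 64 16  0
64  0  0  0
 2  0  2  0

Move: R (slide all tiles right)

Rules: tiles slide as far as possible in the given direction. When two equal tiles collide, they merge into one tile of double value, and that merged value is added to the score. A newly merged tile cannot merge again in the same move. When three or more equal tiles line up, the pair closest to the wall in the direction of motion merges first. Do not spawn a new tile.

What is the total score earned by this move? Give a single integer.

Answer: 4

Derivation:
Slide right:
row 0: [16, 4, 32, 64] -> [16, 4, 32, 64]  score +0 (running 0)
row 1: [4, 64, 16, 0] -> [0, 4, 64, 16]  score +0 (running 0)
row 2: [64, 0, 0, 0] -> [0, 0, 0, 64]  score +0 (running 0)
row 3: [2, 0, 2, 0] -> [0, 0, 0, 4]  score +4 (running 4)
Board after move:
16  4 32 64
 0  4 64 16
 0  0  0 64
 0  0  0  4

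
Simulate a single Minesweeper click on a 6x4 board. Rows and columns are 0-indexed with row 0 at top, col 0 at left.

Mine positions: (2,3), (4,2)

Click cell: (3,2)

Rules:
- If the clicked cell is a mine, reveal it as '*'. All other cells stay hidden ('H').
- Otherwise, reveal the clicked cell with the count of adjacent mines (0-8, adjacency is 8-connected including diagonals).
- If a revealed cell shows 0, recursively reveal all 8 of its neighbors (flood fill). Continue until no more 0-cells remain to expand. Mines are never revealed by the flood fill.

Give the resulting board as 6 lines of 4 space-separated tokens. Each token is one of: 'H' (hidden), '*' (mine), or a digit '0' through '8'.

H H H H
H H H H
H H H H
H H 2 H
H H H H
H H H H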